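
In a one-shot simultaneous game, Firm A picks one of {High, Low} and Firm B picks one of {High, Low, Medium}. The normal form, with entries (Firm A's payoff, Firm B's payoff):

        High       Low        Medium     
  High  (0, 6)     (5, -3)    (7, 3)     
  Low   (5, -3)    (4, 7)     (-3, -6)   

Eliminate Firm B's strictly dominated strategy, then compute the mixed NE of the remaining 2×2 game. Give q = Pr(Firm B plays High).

q = 1/6

Firm B's strategy Medium is strictly dominated by High: 6 > 3 and -3 > -6. Eliminate Medium.
In a mixed equilibrium Firm A is indifferent between High and Low; this condition fixes q.
  Firm A's payoff to High: q·0 + (1−q)·5 = -5q + 5
  Firm A's payoff to Low: q·5 + (1−q)·4 = q + 4
  -5q + 5 = q + 4  ⇒  -6q = -1  ⇒  q = 1/6.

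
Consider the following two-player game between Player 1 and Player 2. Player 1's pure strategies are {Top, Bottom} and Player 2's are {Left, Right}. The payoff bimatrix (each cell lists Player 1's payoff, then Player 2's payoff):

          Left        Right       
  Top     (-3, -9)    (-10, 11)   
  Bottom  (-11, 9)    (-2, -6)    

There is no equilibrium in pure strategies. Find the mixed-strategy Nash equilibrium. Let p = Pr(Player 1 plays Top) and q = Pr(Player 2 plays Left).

p = 3/7, q = 1/2

For Player 2 to be willing to mix, Player 2 must be indifferent between Left and Right, which pins down Player 1's mix.
  Player 2's payoff to Left: p·(-9) + (1−p)·9 = -18p + 9
  Player 2's payoff to Right: p·11 + (1−p)·(-6) = 17p - 6
  -18p + 9 = 17p - 6  ⇒  -35p = -15  ⇒  p = 3/7.
Player 2's mix must leave Player 1 indifferent between Top and Bottom.
  Player 1's payoff from Top: q·(-3) + (1−q)·(-10) = 7q - 10
  Player 1's payoff from Bottom: q·(-11) + (1−q)·(-2) = -9q - 2
  7q - 10 = -9q - 2  ⇒  16q = 8  ⇒  q = 1/2.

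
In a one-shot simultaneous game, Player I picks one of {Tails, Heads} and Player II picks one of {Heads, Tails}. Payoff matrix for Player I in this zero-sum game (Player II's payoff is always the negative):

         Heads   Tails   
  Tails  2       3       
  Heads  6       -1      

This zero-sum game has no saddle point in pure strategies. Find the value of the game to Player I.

v = 5/2

Player II's mix must leave Player I indifferent between Tails and Heads.
  Player I's payoff from Tails: q·2 + (1−q)·3 = -q + 3
  Player I's payoff from Heads: q·6 + (1−q)·(-1) = 7q - 1
  -q + 3 = 7q - 1  ⇒  -8q = -4  ⇒  q = 1/2.
The value is Player I's expected payoff against this mix (using Tails): (1/2)·2 + (1/2)·3 = 5/2.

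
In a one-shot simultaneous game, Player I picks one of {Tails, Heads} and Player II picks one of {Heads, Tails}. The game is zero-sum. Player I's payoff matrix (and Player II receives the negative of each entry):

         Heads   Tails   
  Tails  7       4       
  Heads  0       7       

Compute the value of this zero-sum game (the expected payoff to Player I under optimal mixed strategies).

v = 49/10

In a mixed equilibrium Player I is indifferent between Tails and Heads; this condition fixes q.
  Player I's expected payoff from Tails: q·7 + (1−q)·4 = 3q + 4
  Player I's expected payoff from Heads: q·0 + (1−q)·7 = -7q + 7
  3q + 4 = -7q + 7  ⇒  10q = 3  ⇒  q = 3/10.
The value is Player I's expected payoff against this mix (using Tails): (3/10)·7 + (7/10)·4 = 49/10.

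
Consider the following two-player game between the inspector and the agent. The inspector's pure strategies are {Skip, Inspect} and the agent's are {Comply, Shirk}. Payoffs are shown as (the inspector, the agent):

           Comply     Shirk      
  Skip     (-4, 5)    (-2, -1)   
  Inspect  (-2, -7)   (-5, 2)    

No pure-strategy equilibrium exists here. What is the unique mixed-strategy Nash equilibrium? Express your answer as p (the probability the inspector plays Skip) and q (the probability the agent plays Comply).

The agent's indifference between Comply and Shirk determines the inspector's mixing probability p:
  the agent's payoff from Comply: p·5 + (1−p)·(-7) = 12p - 7
  the agent's payoff from Shirk: p·(-1) + (1−p)·2 = -3p + 2
  12p - 7 = -3p + 2  ⇒  15p = 9  ⇒  p = 3/5.
In a mixed equilibrium the inspector is indifferent between Skip and Inspect; this condition fixes q.
  the inspector's payoff from Skip: q·(-4) + (1−q)·(-2) = -2q - 2
  the inspector's payoff from Inspect: q·(-2) + (1−q)·(-5) = 3q - 5
  -2q - 2 = 3q - 5  ⇒  -5q = -3  ⇒  q = 3/5.

p = 3/5, q = 3/5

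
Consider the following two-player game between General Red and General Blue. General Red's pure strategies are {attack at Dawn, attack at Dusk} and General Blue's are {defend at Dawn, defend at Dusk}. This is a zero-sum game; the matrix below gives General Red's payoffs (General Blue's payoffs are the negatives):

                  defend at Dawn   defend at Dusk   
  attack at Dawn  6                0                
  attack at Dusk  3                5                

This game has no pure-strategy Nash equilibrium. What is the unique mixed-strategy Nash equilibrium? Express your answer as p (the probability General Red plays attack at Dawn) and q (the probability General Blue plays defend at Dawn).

For General Blue to be willing to mix, General Blue must be indifferent between defend at Dawn and defend at Dusk, which pins down General Red's mix.
  General Blue's expected payoff from defend at Dawn: p·(-6) + (1−p)·(-3) = -3p - 3
  General Blue's expected payoff from defend at Dusk: p·0 + (1−p)·(-5) = 5p - 5
  -3p - 3 = 5p - 5  ⇒  -8p = -2  ⇒  p = 1/4.
Set General Red's expected payoff from attack at Dawn equal to that from attack at Dusk:
  General Red's expected payoff from attack at Dawn: q·6 + (1−q)·0 = 6q
  General Red's expected payoff from attack at Dusk: q·3 + (1−q)·5 = -2q + 5
  6q = -2q + 5  ⇒  8q = 5  ⇒  q = 5/8.

p = 1/4, q = 5/8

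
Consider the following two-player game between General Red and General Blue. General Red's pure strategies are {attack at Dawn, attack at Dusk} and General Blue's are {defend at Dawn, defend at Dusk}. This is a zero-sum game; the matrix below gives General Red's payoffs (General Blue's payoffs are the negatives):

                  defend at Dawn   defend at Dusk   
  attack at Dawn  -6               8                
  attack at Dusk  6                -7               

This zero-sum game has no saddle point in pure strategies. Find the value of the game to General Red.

General Red's indifference between attack at Dawn and attack at Dusk determines General Blue's mixing probability q:
  General Red's payoff from attack at Dawn: q·(-6) + (1−q)·8 = -14q + 8
  General Red's payoff from attack at Dusk: q·6 + (1−q)·(-7) = 13q - 7
  -14q + 8 = 13q - 7  ⇒  -27q = -15  ⇒  q = 5/9.
The value is General Red's expected payoff against this mix (using attack at Dawn): (5/9)·(-6) + (4/9)·8 = 2/9.

v = 2/9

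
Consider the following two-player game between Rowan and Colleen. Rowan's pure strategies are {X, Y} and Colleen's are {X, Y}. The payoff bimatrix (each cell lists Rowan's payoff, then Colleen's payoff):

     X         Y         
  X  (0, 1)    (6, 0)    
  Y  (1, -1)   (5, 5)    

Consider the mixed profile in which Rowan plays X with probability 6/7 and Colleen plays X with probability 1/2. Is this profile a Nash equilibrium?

Yes

Check Colleen's indifference given Rowan's mix p = 6/7:
  payoff from X = 5/7; payoff from Y = 5/7 — equal.
Check Rowan's indifference given Colleen's mix q = 1/2:
  payoff from X = 3; payoff from Y = 3 — equal.
Both players are indifferent, so neither can profitably deviate.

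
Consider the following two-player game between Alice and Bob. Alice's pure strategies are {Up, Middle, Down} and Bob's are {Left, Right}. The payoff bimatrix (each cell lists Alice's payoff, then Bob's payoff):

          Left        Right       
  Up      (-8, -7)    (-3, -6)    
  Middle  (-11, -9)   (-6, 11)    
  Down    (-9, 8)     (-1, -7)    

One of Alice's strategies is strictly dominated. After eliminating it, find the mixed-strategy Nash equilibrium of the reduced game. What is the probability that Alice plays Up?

Alice's strategy Middle is strictly dominated by Up: -8 > -11 and -3 > -6. Eliminate Middle.
Bob's indifference between Left and Right determines Alice's mixing probability p:
  Bob's payoff from Left: p·(-7) + (1−p)·8 = -15p + 8
  Bob's payoff from Right: p·(-6) + (1−p)·(-7) = p - 7
  -15p + 8 = p - 7  ⇒  -16p = -15  ⇒  p = 15/16.

p = 15/16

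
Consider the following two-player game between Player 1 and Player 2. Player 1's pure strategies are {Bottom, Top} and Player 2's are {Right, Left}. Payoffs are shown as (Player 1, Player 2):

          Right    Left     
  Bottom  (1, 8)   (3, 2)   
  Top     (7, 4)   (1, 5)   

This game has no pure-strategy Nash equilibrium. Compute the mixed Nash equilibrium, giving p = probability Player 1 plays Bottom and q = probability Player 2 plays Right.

Player 1's mix must leave Player 2 indifferent between Right and Left.
  Player 2's payoff from Right: p·8 + (1−p)·4 = 4p + 4
  Player 2's payoff from Left: p·2 + (1−p)·5 = -3p + 5
  4p + 4 = -3p + 5  ⇒  7p = 1  ⇒  p = 1/7.
In a mixed equilibrium Player 1 is indifferent between Bottom and Top; this condition fixes q.
  Player 1's payoff from Bottom: q·1 + (1−q)·3 = -2q + 3
  Player 1's payoff from Top: q·7 + (1−q)·1 = 6q + 1
  -2q + 3 = 6q + 1  ⇒  -8q = -2  ⇒  q = 1/4.

p = 1/7, q = 1/4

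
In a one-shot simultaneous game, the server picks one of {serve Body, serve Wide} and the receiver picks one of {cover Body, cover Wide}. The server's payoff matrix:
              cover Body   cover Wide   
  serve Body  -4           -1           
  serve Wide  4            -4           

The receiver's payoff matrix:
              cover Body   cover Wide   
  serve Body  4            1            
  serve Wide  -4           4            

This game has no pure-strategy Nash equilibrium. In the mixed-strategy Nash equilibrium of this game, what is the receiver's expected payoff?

In a mixed equilibrium the receiver is indifferent between cover Body and cover Wide; this condition fixes p.
  the receiver's expected payoff from cover Body: p·4 + (1−p)·(-4) = 8p - 4
  the receiver's expected payoff from cover Wide: p·1 + (1−p)·4 = -3p + 4
  8p - 4 = -3p + 4  ⇒  11p = 8  ⇒  p = 8/11.
At equilibrium the receiver is indifferent across columns, so the receiver's payoff equals the payoff from cover Body: (8/11)·4 + (3/11)·(-4) = 20/11.

20/11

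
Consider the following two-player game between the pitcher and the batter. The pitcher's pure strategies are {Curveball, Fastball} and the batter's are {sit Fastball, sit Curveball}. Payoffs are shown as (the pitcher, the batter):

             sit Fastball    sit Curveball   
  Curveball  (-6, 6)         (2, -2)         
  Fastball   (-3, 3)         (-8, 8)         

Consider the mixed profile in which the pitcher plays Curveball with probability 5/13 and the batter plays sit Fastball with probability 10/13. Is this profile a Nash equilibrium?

Check the batter's indifference given the pitcher's mix p = 5/13:
  payoff from sit Fastball = 54/13; payoff from sit Curveball = 54/13 — equal.
Check the pitcher's indifference given the batter's mix q = 10/13:
  payoff from Curveball = -54/13; payoff from Fastball = -54/13 — equal.
Both players are indifferent, so neither can profitably deviate.

Yes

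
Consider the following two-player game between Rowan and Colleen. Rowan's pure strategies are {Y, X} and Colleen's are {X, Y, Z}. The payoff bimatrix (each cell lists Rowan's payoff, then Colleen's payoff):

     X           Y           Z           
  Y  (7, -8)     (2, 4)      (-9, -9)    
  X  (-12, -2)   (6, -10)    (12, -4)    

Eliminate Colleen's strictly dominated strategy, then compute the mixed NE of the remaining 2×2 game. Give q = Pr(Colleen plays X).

Colleen's strategy Z is strictly dominated by X: -8 > -9 and -2 > -4. Eliminate Z.
In a mixed equilibrium Rowan is indifferent between Y and X; this condition fixes q.
  Rowan's expected payoff from Y: q·7 + (1−q)·2 = 5q + 2
  Rowan's expected payoff from X: q·(-12) + (1−q)·6 = -18q + 6
  5q + 2 = -18q + 6  ⇒  23q = 4  ⇒  q = 4/23.

q = 4/23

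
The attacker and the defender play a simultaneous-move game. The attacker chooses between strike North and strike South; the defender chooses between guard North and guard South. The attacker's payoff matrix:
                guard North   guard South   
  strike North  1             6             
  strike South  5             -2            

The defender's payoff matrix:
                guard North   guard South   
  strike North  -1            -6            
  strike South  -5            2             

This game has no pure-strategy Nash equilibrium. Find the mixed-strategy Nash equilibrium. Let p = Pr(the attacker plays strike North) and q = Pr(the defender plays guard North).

p = 7/12, q = 2/3

The attacker's mix must leave the defender indifferent between guard North and guard South.
  the defender's payoff to guard North: p·(-1) + (1−p)·(-5) = 4p - 5
  the defender's payoff to guard South: p·(-6) + (1−p)·2 = -8p + 2
  4p - 5 = -8p + 2  ⇒  12p = 7  ⇒  p = 7/12.
Set the attacker's expected payoff from strike North equal to that from strike South:
  the attacker's payoff from strike North: q·1 + (1−q)·6 = -5q + 6
  the attacker's payoff from strike South: q·5 + (1−q)·(-2) = 7q - 2
  -5q + 6 = 7q - 2  ⇒  -12q = -8  ⇒  q = 2/3.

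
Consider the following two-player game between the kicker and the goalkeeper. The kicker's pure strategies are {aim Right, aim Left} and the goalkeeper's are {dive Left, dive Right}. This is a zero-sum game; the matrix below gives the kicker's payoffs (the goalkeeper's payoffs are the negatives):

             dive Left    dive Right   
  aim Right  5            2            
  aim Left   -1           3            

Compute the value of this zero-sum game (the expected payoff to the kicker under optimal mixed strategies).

v = 17/7

The kicker's indifference between aim Right and aim Left determines the goalkeeper's mixing probability q:
  the kicker's payoff from aim Right: q·5 + (1−q)·2 = 3q + 2
  the kicker's payoff from aim Left: q·(-1) + (1−q)·3 = -4q + 3
  3q + 2 = -4q + 3  ⇒  7q = 1  ⇒  q = 1/7.
The value is the kicker's expected payoff against this mix (using aim Right): (1/7)·5 + (6/7)·2 = 17/7.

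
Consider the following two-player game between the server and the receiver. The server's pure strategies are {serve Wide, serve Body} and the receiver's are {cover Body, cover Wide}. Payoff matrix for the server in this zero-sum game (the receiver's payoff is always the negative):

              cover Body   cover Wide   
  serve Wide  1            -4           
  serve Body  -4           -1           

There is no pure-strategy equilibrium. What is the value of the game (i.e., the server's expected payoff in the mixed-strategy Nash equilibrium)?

v = -17/8

In a mixed equilibrium the server is indifferent between serve Wide and serve Body; this condition fixes q.
  the server's payoff from serve Wide: q·1 + (1−q)·(-4) = 5q - 4
  the server's payoff from serve Body: q·(-4) + (1−q)·(-1) = -3q - 1
  5q - 4 = -3q - 1  ⇒  8q = 3  ⇒  q = 3/8.
The value is the server's expected payoff against this mix (using serve Wide): (3/8)·1 + (5/8)·(-4) = -17/8.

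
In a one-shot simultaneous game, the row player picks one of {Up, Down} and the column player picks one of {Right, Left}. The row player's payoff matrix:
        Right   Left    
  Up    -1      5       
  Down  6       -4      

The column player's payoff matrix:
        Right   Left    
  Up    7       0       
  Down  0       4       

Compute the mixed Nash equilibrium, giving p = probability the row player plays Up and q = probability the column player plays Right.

p = 4/11, q = 9/16

For the column player to be willing to mix, the column player must be indifferent between Right and Left, which pins down the row player's mix.
  the column player's payoff to Right: p·7 + (1−p)·0 = 7p
  the column player's payoff to Left: p·0 + (1−p)·4 = -4p + 4
  7p = -4p + 4  ⇒  11p = 4  ⇒  p = 4/11.
In a mixed equilibrium the row player is indifferent between Up and Down; this condition fixes q.
  the row player's payoff from Up: q·(-1) + (1−q)·5 = -6q + 5
  the row player's payoff from Down: q·6 + (1−q)·(-4) = 10q - 4
  -6q + 5 = 10q - 4  ⇒  -16q = -9  ⇒  q = 9/16.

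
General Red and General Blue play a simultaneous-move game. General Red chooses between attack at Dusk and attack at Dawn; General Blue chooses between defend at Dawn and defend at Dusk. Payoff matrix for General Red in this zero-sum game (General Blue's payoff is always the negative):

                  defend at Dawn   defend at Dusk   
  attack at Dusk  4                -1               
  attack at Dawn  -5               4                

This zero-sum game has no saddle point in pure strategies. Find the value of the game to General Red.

v = 11/14

For General Red to be willing to mix, General Red must be indifferent between attack at Dusk and attack at Dawn, which pins down General Blue's mix.
  General Red's expected payoff from attack at Dusk: q·4 + (1−q)·(-1) = 5q - 1
  General Red's expected payoff from attack at Dawn: q·(-5) + (1−q)·4 = -9q + 4
  5q - 1 = -9q + 4  ⇒  14q = 5  ⇒  q = 5/14.
The value is General Red's expected payoff against this mix (using attack at Dusk): (5/14)·4 + (9/14)·(-1) = 11/14.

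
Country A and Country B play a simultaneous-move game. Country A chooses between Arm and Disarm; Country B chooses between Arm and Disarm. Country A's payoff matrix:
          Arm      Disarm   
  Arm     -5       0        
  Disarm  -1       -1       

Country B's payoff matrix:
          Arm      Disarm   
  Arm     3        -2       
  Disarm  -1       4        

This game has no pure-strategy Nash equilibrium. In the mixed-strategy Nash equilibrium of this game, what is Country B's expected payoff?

1

Country B's indifference between Arm and Disarm determines Country A's mixing probability p:
  Country B's payoff to Arm: p·3 + (1−p)·(-1) = 4p - 1
  Country B's payoff to Disarm: p·(-2) + (1−p)·4 = -6p + 4
  4p - 1 = -6p + 4  ⇒  10p = 5  ⇒  p = 1/2.
At equilibrium Country B is indifferent across columns, so Country B's payoff equals the payoff from Arm: (1/2)·3 + (1/2)·(-1) = 1.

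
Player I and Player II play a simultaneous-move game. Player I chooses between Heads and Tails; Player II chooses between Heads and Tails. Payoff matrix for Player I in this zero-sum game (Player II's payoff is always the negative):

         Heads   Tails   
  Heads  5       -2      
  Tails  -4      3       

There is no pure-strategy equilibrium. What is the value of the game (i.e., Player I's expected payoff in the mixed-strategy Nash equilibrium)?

In a mixed equilibrium Player I is indifferent between Heads and Tails; this condition fixes q.
  Player I's payoff to Heads: q·5 + (1−q)·(-2) = 7q - 2
  Player I's payoff to Tails: q·(-4) + (1−q)·3 = -7q + 3
  7q - 2 = -7q + 3  ⇒  14q = 5  ⇒  q = 5/14.
The value is Player I's expected payoff against this mix (using Heads): (5/14)·5 + (9/14)·(-2) = 1/2.

v = 1/2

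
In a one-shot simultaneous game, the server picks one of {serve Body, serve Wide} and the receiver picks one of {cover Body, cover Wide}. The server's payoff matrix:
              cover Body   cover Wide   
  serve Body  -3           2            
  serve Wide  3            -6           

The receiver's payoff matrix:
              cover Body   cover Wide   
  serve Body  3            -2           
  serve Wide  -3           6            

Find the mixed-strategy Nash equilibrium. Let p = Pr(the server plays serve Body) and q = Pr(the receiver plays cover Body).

In a mixed equilibrium the receiver is indifferent between cover Body and cover Wide; this condition fixes p.
  the receiver's expected payoff from cover Body: p·3 + (1−p)·(-3) = 6p - 3
  the receiver's expected payoff from cover Wide: p·(-2) + (1−p)·6 = -8p + 6
  6p - 3 = -8p + 6  ⇒  14p = 9  ⇒  p = 9/14.
The server's indifference between serve Body and serve Wide determines the receiver's mixing probability q:
  the server's payoff to serve Body: q·(-3) + (1−q)·2 = -5q + 2
  the server's payoff to serve Wide: q·3 + (1−q)·(-6) = 9q - 6
  -5q + 2 = 9q - 6  ⇒  -14q = -8  ⇒  q = 4/7.

p = 9/14, q = 4/7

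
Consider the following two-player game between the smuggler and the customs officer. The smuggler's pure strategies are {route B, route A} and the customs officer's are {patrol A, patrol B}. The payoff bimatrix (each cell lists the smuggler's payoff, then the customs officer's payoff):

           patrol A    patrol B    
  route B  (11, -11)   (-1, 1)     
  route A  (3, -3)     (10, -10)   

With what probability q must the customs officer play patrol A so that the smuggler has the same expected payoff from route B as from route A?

The customs officer's mix must leave the smuggler indifferent between route B and route A.
  the smuggler's payoff to route B: q·11 + (1−q)·(-1) = 12q - 1
  the smuggler's payoff to route A: q·3 + (1−q)·10 = -7q + 10
  12q - 1 = -7q + 10  ⇒  19q = 11  ⇒  q = 11/19.

q = 11/19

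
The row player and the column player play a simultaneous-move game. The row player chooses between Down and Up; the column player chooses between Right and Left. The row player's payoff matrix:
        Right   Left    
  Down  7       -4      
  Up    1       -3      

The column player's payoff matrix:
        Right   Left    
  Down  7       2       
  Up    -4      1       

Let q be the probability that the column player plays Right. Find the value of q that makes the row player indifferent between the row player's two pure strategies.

q = 1/7

For the row player to be willing to mix, the row player must be indifferent between Down and Up, which pins down the column player's mix.
  the row player's payoff from Down: q·7 + (1−q)·(-4) = 11q - 4
  the row player's payoff from Up: q·1 + (1−q)·(-3) = 4q - 3
  11q - 4 = 4q - 3  ⇒  7q = 1  ⇒  q = 1/7.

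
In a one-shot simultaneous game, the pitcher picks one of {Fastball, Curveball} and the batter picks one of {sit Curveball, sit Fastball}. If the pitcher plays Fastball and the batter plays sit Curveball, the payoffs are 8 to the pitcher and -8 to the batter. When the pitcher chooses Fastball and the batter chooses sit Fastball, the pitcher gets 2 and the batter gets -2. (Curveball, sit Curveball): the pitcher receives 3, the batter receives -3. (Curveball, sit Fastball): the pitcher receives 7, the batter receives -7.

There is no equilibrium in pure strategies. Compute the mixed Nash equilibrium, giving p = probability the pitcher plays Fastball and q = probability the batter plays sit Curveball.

In a mixed equilibrium the batter is indifferent between sit Curveball and sit Fastball; this condition fixes p.
  the batter's payoff to sit Curveball: p·(-8) + (1−p)·(-3) = -5p - 3
  the batter's payoff to sit Fastball: p·(-2) + (1−p)·(-7) = 5p - 7
  -5p - 3 = 5p - 7  ⇒  -10p = -4  ⇒  p = 2/5.
For the pitcher to be willing to mix, the pitcher must be indifferent between Fastball and Curveball, which pins down the batter's mix.
  the pitcher's expected payoff from Fastball: q·8 + (1−q)·2 = 6q + 2
  the pitcher's expected payoff from Curveball: q·3 + (1−q)·7 = -4q + 7
  6q + 2 = -4q + 7  ⇒  10q = 5  ⇒  q = 1/2.

p = 2/5, q = 1/2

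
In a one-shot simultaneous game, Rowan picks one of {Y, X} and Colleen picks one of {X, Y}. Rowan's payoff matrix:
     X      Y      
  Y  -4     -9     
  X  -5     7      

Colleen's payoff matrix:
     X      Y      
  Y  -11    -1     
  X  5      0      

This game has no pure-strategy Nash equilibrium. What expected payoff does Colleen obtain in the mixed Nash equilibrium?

-1/3

Colleen's indifference between X and Y determines Rowan's mixing probability p:
  Colleen's expected payoff from X: p·(-11) + (1−p)·5 = -16p + 5
  Colleen's expected payoff from Y: p·(-1) + (1−p)·0 = -p
  -16p + 5 = -p  ⇒  -15p = -5  ⇒  p = 1/3.
At equilibrium Colleen is indifferent across columns, so Colleen's payoff equals the payoff from X: (1/3)·(-11) + (2/3)·5 = -1/3.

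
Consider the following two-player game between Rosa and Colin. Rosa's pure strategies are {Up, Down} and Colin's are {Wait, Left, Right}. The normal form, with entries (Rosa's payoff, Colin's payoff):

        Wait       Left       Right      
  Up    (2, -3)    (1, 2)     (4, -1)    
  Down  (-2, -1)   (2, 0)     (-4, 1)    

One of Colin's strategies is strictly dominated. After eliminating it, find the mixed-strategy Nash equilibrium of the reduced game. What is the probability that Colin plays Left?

q = 8/9

Colin's strategy Wait is strictly dominated by Right: -1 > -3 and 1 > -1. Eliminate Wait.
Set Rosa's expected payoff from Up equal to that from Down:
  Rosa's payoff from Up: q·1 + (1−q)·4 = -3q + 4
  Rosa's payoff from Down: q·2 + (1−q)·(-4) = 6q - 4
  -3q + 4 = 6q - 4  ⇒  -9q = -8  ⇒  q = 8/9.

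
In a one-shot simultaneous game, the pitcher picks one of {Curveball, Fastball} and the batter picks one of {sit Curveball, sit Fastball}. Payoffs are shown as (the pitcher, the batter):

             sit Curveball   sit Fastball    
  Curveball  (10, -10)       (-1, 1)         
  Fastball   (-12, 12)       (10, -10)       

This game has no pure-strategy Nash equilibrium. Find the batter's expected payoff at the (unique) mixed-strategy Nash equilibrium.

In a mixed equilibrium the batter is indifferent between sit Curveball and sit Fastball; this condition fixes p.
  the batter's payoff from sit Curveball: p·(-10) + (1−p)·12 = -22p + 12
  the batter's payoff from sit Fastball: p·1 + (1−p)·(-10) = 11p - 10
  -22p + 12 = 11p - 10  ⇒  -33p = -22  ⇒  p = 2/3.
At equilibrium the batter is indifferent across columns, so the batter's payoff equals the payoff from sit Curveball: (2/3)·(-10) + (1/3)·12 = -8/3.

-8/3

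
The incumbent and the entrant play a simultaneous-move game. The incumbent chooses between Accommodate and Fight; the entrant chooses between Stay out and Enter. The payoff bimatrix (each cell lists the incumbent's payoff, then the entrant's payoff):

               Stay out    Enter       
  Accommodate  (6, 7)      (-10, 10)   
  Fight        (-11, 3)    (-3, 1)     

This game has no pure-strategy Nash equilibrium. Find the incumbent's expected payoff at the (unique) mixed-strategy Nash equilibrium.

-16/3

For the incumbent to be willing to mix, the incumbent must be indifferent between Accommodate and Fight, which pins down the entrant's mix.
  the incumbent's payoff from Accommodate: q·6 + (1−q)·(-10) = 16q - 10
  the incumbent's payoff from Fight: q·(-11) + (1−q)·(-3) = -8q - 3
  16q - 10 = -8q - 3  ⇒  24q = 7  ⇒  q = 7/24.
At equilibrium the incumbent is indifferent across rows, so the incumbent's payoff equals the payoff from Accommodate: (7/24)·6 + (17/24)·(-10) = -16/3.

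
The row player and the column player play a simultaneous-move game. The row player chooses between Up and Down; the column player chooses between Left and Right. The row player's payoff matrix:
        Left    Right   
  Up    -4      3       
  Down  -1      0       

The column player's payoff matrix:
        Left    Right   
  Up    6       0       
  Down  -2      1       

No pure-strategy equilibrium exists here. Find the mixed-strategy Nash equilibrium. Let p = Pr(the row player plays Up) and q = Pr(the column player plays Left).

p = 1/3, q = 1/2

In a mixed equilibrium the column player is indifferent between Left and Right; this condition fixes p.
  the column player's payoff from Left: p·6 + (1−p)·(-2) = 8p - 2
  the column player's payoff from Right: p·0 + (1−p)·1 = -p + 1
  8p - 2 = -p + 1  ⇒  9p = 3  ⇒  p = 1/3.
For the row player to be willing to mix, the row player must be indifferent between Up and Down, which pins down the column player's mix.
  the row player's expected payoff from Up: q·(-4) + (1−q)·3 = -7q + 3
  the row player's expected payoff from Down: q·(-1) + (1−q)·0 = -q
  -7q + 3 = -q  ⇒  -6q = -3  ⇒  q = 1/2.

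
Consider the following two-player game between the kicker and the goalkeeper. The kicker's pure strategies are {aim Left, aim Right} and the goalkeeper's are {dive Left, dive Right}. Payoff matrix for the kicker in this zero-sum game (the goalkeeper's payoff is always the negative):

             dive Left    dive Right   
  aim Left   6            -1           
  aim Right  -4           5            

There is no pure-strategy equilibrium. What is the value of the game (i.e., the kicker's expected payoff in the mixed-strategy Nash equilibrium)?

In a mixed equilibrium the kicker is indifferent between aim Left and aim Right; this condition fixes q.
  the kicker's expected payoff from aim Left: q·6 + (1−q)·(-1) = 7q - 1
  the kicker's expected payoff from aim Right: q·(-4) + (1−q)·5 = -9q + 5
  7q - 1 = -9q + 5  ⇒  16q = 6  ⇒  q = 3/8.
The value is the kicker's expected payoff against this mix (using aim Left): (3/8)·6 + (5/8)·(-1) = 13/8.

v = 13/8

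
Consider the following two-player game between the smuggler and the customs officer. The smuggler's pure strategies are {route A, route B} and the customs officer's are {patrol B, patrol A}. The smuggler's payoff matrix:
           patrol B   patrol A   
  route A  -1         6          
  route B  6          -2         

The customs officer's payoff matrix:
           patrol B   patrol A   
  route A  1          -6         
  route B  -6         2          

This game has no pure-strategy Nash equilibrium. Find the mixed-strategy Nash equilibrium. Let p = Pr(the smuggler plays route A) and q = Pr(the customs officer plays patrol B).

The customs officer's indifference between patrol B and patrol A determines the smuggler's mixing probability p:
  the customs officer's expected payoff from patrol B: p·1 + (1−p)·(-6) = 7p - 6
  the customs officer's expected payoff from patrol A: p·(-6) + (1−p)·2 = -8p + 2
  7p - 6 = -8p + 2  ⇒  15p = 8  ⇒  p = 8/15.
Set the smuggler's expected payoff from route A equal to that from route B:
  the smuggler's payoff to route A: q·(-1) + (1−q)·6 = -7q + 6
  the smuggler's payoff to route B: q·6 + (1−q)·(-2) = 8q - 2
  -7q + 6 = 8q - 2  ⇒  -15q = -8  ⇒  q = 8/15.

p = 8/15, q = 8/15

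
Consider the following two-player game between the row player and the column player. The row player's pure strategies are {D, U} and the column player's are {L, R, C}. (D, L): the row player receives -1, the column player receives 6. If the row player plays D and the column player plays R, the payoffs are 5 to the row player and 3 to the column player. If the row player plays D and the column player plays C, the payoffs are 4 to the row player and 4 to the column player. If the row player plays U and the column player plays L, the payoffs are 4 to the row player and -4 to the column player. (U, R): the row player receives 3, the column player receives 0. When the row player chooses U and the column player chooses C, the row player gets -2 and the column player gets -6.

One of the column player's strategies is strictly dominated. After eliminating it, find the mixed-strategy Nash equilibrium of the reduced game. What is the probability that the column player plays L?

q = 2/7

The column player's strategy C is strictly dominated by L: 6 > 4 and -4 > -6. Eliminate C.
In a mixed equilibrium the row player is indifferent between D and U; this condition fixes q.
  the row player's expected payoff from D: q·(-1) + (1−q)·5 = -6q + 5
  the row player's expected payoff from U: q·4 + (1−q)·3 = q + 3
  -6q + 5 = q + 3  ⇒  -7q = -2  ⇒  q = 2/7.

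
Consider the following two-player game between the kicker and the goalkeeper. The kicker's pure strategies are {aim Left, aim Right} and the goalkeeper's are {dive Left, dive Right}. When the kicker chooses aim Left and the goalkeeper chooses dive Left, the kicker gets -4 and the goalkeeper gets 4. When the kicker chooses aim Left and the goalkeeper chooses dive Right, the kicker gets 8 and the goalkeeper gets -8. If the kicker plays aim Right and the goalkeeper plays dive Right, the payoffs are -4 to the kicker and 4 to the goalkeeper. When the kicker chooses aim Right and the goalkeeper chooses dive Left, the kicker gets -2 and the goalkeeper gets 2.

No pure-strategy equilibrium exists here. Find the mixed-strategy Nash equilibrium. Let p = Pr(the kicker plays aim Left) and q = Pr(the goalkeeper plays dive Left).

Set the goalkeeper's expected payoff from dive Left equal to that from dive Right:
  the goalkeeper's payoff from dive Left: p·4 + (1−p)·2 = 2p + 2
  the goalkeeper's payoff from dive Right: p·(-8) + (1−p)·4 = -12p + 4
  2p + 2 = -12p + 4  ⇒  14p = 2  ⇒  p = 1/7.
In a mixed equilibrium the kicker is indifferent between aim Left and aim Right; this condition fixes q.
  the kicker's payoff to aim Left: q·(-4) + (1−q)·8 = -12q + 8
  the kicker's payoff to aim Right: q·(-2) + (1−q)·(-4) = 2q - 4
  -12q + 8 = 2q - 4  ⇒  -14q = -12  ⇒  q = 6/7.

p = 1/7, q = 6/7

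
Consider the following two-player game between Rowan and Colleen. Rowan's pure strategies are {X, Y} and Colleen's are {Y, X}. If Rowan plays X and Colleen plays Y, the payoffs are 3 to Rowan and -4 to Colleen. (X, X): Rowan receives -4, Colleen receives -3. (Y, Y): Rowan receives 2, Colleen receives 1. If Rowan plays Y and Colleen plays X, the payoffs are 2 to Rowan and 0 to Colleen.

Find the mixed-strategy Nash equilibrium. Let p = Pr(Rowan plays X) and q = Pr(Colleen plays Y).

p = 1/2, q = 6/7

Set Colleen's expected payoff from Y equal to that from X:
  Colleen's expected payoff from Y: p·(-4) + (1−p)·1 = -5p + 1
  Colleen's expected payoff from X: p·(-3) + (1−p)·0 = -3p
  -5p + 1 = -3p  ⇒  -2p = -1  ⇒  p = 1/2.
Colleen's mix must leave Rowan indifferent between X and Y.
  Rowan's payoff from X: q·3 + (1−q)·(-4) = 7q - 4
  Rowan's payoff from Y: q·2 + (1−q)·2 = 2
  7q - 4 = 2  ⇒  7q = 6  ⇒  q = 6/7.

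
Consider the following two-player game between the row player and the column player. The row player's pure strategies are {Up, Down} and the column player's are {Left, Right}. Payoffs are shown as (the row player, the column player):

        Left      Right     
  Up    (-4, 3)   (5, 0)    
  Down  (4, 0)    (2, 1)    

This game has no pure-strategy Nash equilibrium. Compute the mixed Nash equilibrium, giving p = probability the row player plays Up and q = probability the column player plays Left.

For the column player to be willing to mix, the column player must be indifferent between Left and Right, which pins down the row player's mix.
  the column player's payoff to Left: p·3 + (1−p)·0 = 3p
  the column player's payoff to Right: p·0 + (1−p)·1 = -p + 1
  3p = -p + 1  ⇒  4p = 1  ⇒  p = 1/4.
The row player's indifference between Up and Down determines the column player's mixing probability q:
  the row player's payoff to Up: q·(-4) + (1−q)·5 = -9q + 5
  the row player's payoff to Down: q·4 + (1−q)·2 = 2q + 2
  -9q + 5 = 2q + 2  ⇒  -11q = -3  ⇒  q = 3/11.

p = 1/4, q = 3/11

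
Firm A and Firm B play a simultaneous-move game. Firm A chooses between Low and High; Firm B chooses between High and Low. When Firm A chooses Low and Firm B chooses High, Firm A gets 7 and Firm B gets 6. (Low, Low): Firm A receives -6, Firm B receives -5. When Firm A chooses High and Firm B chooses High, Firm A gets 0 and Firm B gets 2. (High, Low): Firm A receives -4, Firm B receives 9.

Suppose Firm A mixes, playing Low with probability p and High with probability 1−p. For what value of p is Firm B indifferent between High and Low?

In a mixed equilibrium Firm B is indifferent between High and Low; this condition fixes p.
  Firm B's payoff to High: p·6 + (1−p)·2 = 4p + 2
  Firm B's payoff to Low: p·(-5) + (1−p)·9 = -14p + 9
  4p + 2 = -14p + 9  ⇒  18p = 7  ⇒  p = 7/18.

p = 7/18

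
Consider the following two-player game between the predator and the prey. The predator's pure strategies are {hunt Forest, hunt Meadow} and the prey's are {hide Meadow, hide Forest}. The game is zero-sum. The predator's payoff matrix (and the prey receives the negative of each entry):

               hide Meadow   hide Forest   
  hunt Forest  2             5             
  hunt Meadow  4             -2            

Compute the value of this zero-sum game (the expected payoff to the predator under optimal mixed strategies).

v = 8/3

In a mixed equilibrium the predator is indifferent between hunt Forest and hunt Meadow; this condition fixes q.
  the predator's payoff from hunt Forest: q·2 + (1−q)·5 = -3q + 5
  the predator's payoff from hunt Meadow: q·4 + (1−q)·(-2) = 6q - 2
  -3q + 5 = 6q - 2  ⇒  -9q = -7  ⇒  q = 7/9.
The value is the predator's expected payoff against this mix (using hunt Forest): (7/9)·2 + (2/9)·5 = 8/3.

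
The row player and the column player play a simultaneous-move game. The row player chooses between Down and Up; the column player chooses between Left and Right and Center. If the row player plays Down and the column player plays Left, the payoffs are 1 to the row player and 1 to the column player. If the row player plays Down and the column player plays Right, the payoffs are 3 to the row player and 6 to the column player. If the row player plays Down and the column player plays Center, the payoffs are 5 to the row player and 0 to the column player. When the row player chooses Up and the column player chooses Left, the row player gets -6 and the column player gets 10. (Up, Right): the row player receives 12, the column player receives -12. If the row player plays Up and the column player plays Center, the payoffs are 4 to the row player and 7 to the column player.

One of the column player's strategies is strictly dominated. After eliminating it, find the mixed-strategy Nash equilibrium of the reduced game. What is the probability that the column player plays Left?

The column player's strategy Center is strictly dominated by Left: 1 > 0 and 10 > 7. Eliminate Center.
For the row player to be willing to mix, the row player must be indifferent between Down and Up, which pins down the column player's mix.
  the row player's payoff from Down: q·1 + (1−q)·3 = -2q + 3
  the row player's payoff from Up: q·(-6) + (1−q)·12 = -18q + 12
  -2q + 3 = -18q + 12  ⇒  16q = 9  ⇒  q = 9/16.

q = 9/16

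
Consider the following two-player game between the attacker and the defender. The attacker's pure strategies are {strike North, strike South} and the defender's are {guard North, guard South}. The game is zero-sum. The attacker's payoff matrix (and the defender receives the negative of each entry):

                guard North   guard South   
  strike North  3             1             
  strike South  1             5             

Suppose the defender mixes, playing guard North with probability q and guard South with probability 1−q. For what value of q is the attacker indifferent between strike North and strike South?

q = 2/3

In a mixed equilibrium the attacker is indifferent between strike North and strike South; this condition fixes q.
  the attacker's payoff to strike North: q·3 + (1−q)·1 = 2q + 1
  the attacker's payoff to strike South: q·1 + (1−q)·5 = -4q + 5
  2q + 1 = -4q + 5  ⇒  6q = 4  ⇒  q = 2/3.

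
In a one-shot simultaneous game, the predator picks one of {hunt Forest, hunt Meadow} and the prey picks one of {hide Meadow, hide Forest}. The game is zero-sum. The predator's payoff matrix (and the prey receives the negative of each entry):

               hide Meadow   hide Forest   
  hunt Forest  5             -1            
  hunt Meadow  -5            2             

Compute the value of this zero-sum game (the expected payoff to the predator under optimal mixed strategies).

Set the predator's expected payoff from hunt Forest equal to that from hunt Meadow:
  the predator's expected payoff from hunt Forest: q·5 + (1−q)·(-1) = 6q - 1
  the predator's expected payoff from hunt Meadow: q·(-5) + (1−q)·2 = -7q + 2
  6q - 1 = -7q + 2  ⇒  13q = 3  ⇒  q = 3/13.
The value is the predator's expected payoff against this mix (using hunt Forest): (3/13)·5 + (10/13)·(-1) = 5/13.

v = 5/13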